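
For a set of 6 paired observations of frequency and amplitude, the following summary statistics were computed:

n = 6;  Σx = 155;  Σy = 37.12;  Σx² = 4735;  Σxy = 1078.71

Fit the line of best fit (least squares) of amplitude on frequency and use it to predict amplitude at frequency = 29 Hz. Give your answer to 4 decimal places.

6.7057

Sxx = Σx² − (Σx)²/n = 4735 − 4004.166667 = 730.833333
Sxy = Σxy − (Σx)(Σy)/n = 1078.71 − 958.933333 = 119.776667
b = Sxy/Sxx = 119.776667/730.833333 = 0.163891
a = ȳ − b·x̄ = 6.186667 − 0.163891·25.833333 = 1.952828
ŷ(29) = a + b·29 = 1.952828 + 0.163891·29 = 6.705653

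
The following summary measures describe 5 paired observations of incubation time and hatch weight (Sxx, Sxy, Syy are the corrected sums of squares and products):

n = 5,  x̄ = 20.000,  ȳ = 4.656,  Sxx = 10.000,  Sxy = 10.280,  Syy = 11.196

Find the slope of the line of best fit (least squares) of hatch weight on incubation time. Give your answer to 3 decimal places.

1.028

b = Sxy/Sxx = 10.28/10 = 1.028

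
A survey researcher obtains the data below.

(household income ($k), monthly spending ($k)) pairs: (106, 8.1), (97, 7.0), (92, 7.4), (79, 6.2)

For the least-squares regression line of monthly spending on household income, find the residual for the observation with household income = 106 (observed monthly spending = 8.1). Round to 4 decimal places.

0.1130

n = 4, Σx = 374, Σy = 28.7, Σxy = 2708.2, Σx² = 35350
Sxx = Σx² − (Σx)²/n = 35350 − 34969 = 381
Sxy = Σxy − (Σx)(Σy)/n = 2708.2 − 2683.45 = 24.75
b = Sxy/Sxx = 24.75/381 = 0.064961
a = ȳ − b·x̄ = 7.175 − 0.064961·93.5 = 1.101181
ŷ(106) = 1.101181 + 0.064961·106 = 7.987008
residual = y − ŷ = 8.1 − 7.987008 = 0.112992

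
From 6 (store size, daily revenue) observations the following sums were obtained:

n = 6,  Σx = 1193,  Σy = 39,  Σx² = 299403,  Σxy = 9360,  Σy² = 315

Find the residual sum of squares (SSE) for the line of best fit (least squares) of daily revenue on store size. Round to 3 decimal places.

20.056

Sxx = Σx² − (Σx)²/n = 299403 − 237208.166667 = 62194.833333
Sxy = Σxy − (Σx)(Σy)/n = 9360 − 7754.5 = 1605.5
Syy = Σy² − (Σy)²/n = 315 − 253.5 = 61.5
b = Sxy/Sxx = 1605.5/62194.833333 = 0.025814
SSE = Syy − b·Sxy = 61.5 − 0.025814·1605.5 = 20.055557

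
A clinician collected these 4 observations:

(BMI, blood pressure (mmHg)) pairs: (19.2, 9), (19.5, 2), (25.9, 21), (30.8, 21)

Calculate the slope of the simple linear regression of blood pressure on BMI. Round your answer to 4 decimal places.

n = 4, Σx = 95.4, Σy = 53, Σxy = 1402.5, Σx² = 2368.34
Sxx = Σx² − (Σx)²/n = 2368.34 − 2275.29 = 93.05
Sxy = Σxy − (Σx)(Σy)/n = 1402.5 − 1264.05 = 138.45
b = Sxy/Sxx = 138.45/93.05 = 1.487910

1.4879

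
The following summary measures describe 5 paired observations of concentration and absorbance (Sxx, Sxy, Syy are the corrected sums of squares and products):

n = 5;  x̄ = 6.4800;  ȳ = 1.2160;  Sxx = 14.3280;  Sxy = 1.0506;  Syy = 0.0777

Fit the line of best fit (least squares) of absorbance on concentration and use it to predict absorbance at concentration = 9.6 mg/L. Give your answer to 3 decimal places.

1.445

b = Sxy/Sxx = 1.0506/14.328 = 0.073325
a = ȳ − b·x̄ = 1.216 − 0.073325·6.48 = 0.740854
ŷ(9.6) = a + b·9.6 = 0.740854 + 0.073325·9.6 = 1.444774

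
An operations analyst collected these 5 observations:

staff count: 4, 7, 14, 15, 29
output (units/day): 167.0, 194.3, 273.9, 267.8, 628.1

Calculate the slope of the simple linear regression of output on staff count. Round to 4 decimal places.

n = 5, Σx = 69, Σy = 1531.1, Σxy = 28094.6, Σx² = 1327
Sxx = Σx² − (Σx)²/n = 1327 − 952.2 = 374.8
Sxy = Σxy − (Σx)(Σy)/n = 28094.6 − 21129.18 = 6965.42
b = Sxy/Sxx = 6965.42/374.8 = 18.584365

18.5844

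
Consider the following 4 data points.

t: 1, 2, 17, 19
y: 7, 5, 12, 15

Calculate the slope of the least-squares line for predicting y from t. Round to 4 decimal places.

0.4577

n = 4, Σx = 39, Σy = 39, Σxy = 506, Σx² = 655
Sxx = Σx² − (Σx)²/n = 655 − 380.25 = 274.75
Sxy = Σxy − (Σx)(Σy)/n = 506 − 380.25 = 125.75
b = Sxy/Sxx = 125.75/274.75 = 0.457689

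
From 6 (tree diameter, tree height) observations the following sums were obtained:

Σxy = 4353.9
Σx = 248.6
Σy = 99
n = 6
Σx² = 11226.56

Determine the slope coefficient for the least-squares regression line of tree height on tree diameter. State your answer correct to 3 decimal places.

Sxx = Σx² − (Σx)²/n = 11226.56 − 10300.326667 = 926.233333
Sxy = Σxy − (Σx)(Σy)/n = 4353.9 − 4101.9 = 252
b = Sxy/Sxx = 252/926.233333 = 0.272070

0.272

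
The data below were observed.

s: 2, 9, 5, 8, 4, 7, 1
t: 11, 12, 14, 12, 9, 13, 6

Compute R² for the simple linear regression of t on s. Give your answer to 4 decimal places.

0.4512

n = 7, Σx = 36, Σy = 77, Σxy = 429, Σx² = 240, Σy² = 891
Sxx = Σx² − (Σx)²/n = 240 − 185.142857 = 54.857143
Sxy = Σxy − (Σx)(Σy)/n = 429 − 396 = 33
Syy = Σy² − (Σy)²/n = 891 − 847 = 44
R² = Sxy²/(Sxx·Syy) = (33)²/(54.857143·44) = 0.451172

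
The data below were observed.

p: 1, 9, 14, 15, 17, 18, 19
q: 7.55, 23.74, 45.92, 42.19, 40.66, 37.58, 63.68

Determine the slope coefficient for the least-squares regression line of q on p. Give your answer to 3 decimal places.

2.496

n = 7, Σx = 93, Σy = 261.32, Σxy = 4074.52, Σx² = 1477
Sxx = Σx² − (Σx)²/n = 1477 − 1235.571429 = 241.428571
Sxy = Σxy − (Σx)(Σy)/n = 4074.52 − 3471.822857 = 602.697143
b = Sxy/Sxx = 602.697143/241.428571 = 2.496379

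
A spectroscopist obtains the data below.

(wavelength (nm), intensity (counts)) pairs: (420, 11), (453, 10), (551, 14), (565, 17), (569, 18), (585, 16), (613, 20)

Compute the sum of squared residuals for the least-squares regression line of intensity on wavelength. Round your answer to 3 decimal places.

n = 7, Σx = 3756, Σy = 106, Σxy = 58331, Σx² = 2046190, Σy² = 1686
Sxx = Σx² − (Σx)²/n = 2046190 − 2015362.285714 = 30827.714286
Sxy = Σxy − (Σx)(Σy)/n = 58331 − 56876.571429 = 1454.428571
Syy = Σy² − (Σy)²/n = 1686 − 1605.142857 = 80.857143
b = Sxy/Sxx = 1454.428571/30827.714286 = 0.047179
SSE = Syy − b·Sxy = 80.857143 − 0.047179·1454.428571 = 12.238287

12.238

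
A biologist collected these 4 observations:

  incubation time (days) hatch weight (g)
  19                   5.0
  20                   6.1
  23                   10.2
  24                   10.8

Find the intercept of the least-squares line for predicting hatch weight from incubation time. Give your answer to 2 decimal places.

n = 4, Σx = 86, Σy = 32.1, Σxy = 710.8, Σx² = 1866
Sxx = Σx² − (Σx)²/n = 1866 − 1849 = 17
Sxy = Σxy − (Σx)(Σy)/n = 710.8 − 690.15 = 20.65
b = Sxy/Sxx = 20.65/17 = 1.214706
a = ȳ − b·x̄ = 8.025 − 1.214706·21.5 = -18.091176

-18.09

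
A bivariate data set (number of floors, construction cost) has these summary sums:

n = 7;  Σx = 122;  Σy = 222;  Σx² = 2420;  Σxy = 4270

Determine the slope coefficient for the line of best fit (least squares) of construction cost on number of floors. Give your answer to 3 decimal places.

1.365

Sxx = Σx² − (Σx)²/n = 2420 − 2126.285714 = 293.714286
Sxy = Σxy − (Σx)(Σy)/n = 4270 − 3869.142857 = 400.857143
b = Sxy/Sxx = 400.857143/293.714286 = 1.364786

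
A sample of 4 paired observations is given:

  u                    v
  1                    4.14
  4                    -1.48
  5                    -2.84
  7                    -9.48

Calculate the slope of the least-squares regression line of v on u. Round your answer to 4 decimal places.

-2.2019

n = 4, Σx = 17, Σy = -9.66, Σxy = -82.34, Σx² = 91
Sxx = Σx² − (Σx)²/n = 91 − 72.25 = 18.75
Sxy = Σxy − (Σx)(Σy)/n = -82.34 − (-41.055) = -41.285
b = Sxy/Sxx = -41.285/18.75 = -2.201867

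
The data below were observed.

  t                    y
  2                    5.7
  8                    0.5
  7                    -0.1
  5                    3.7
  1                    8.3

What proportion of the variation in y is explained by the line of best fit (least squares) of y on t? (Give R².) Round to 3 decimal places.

0.941

n = 5, Σx = 23, Σy = 18.1, Σxy = 41.5, Σx² = 143, Σy² = 115.33
Sxx = Σx² − (Σx)²/n = 143 − 105.8 = 37.2
Sxy = Σxy − (Σx)(Σy)/n = 41.5 − 83.26 = -41.76
Syy = Σy² − (Σy)²/n = 115.33 − 65.522 = 49.808
R² = Sxy²/(Sxx·Syy) = (-41.76)²/(37.2·49.808) = 0.941194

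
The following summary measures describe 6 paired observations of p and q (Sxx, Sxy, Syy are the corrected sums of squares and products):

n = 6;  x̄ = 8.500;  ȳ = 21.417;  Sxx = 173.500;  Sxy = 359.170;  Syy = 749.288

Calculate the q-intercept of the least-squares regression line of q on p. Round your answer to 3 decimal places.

b = Sxy/Sxx = 359.17/173.5 = 2.070144
a = ȳ − b·x̄ = 21.417 − 2.070144·8.5 = 3.820775

3.821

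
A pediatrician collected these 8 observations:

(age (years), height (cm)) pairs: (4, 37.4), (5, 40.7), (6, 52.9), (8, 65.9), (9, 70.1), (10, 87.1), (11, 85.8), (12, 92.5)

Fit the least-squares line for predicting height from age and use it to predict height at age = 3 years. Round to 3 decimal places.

n = 8, Σx = 65, Σy = 532.4, Σxy = 4753.4, Σx² = 587
Sxx = Σx² − (Σx)²/n = 587 − 528.125 = 58.875
Sxy = Σxy − (Σx)(Σy)/n = 4753.4 − 4325.75 = 427.65
b = Sxy/Sxx = 427.65/58.875 = 7.263694
a = ȳ − b·x̄ = 66.55 − 7.263694·8.125 = 7.532484
ŷ(3) = a + b·3 = 7.532484 + 7.263694·3 = 29.323567

29.324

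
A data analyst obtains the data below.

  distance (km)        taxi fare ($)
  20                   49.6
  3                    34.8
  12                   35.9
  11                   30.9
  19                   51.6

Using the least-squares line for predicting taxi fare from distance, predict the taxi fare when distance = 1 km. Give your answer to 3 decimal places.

n = 5, Σx = 65, Σy = 202.8, Σxy = 2847.5, Σx² = 1035
Sxx = Σx² − (Σx)²/n = 1035 − 845 = 190
Sxy = Σxy − (Σx)(Σy)/n = 2847.5 − 2636.4 = 211.1
b = Sxy/Sxx = 211.1/190 = 1.111053
a = ȳ − b·x̄ = 40.56 − 1.111053·13 = 26.116316
ŷ(1) = a + b·1 = 26.116316 + 1.111053·1 = 27.227368

27.227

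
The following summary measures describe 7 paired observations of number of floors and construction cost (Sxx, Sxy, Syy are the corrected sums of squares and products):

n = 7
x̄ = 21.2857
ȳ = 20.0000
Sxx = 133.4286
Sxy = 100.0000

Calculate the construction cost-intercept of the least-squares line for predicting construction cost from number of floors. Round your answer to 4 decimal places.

b = Sxy/Sxx = 100/133.4286 = 0.749465
a = ȳ − b·x̄ = 20 − 0.749465·21.2857 = 4.047123

4.0471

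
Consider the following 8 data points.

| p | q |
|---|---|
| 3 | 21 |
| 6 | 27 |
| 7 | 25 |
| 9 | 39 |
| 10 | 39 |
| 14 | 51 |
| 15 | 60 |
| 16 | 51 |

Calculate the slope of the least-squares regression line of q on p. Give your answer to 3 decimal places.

2.901

n = 8, Σx = 80, Σy = 313, Σxy = 3571, Σx² = 952
Sxx = Σx² − (Σx)²/n = 952 − 800 = 152
Sxy = Σxy − (Σx)(Σy)/n = 3571 − 3130 = 441
b = Sxy/Sxx = 441/152 = 2.901316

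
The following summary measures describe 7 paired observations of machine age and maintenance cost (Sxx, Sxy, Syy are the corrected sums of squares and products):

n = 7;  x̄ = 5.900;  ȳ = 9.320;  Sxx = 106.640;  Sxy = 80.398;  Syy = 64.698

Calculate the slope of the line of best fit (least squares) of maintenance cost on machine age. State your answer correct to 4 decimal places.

0.7539

b = Sxy/Sxx = 80.398/106.64 = 0.753920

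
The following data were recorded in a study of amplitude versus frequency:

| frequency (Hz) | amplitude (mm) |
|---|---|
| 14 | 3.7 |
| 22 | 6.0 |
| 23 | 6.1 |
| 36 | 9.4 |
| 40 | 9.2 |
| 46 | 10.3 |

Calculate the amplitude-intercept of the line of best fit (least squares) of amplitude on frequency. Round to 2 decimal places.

1.27

n = 6, Σx = 181, Σy = 44.7, Σxy = 1504.3, Σx² = 6221
Sxx = Σx² − (Σx)²/n = 6221 − 5460.166667 = 760.833333
Sxy = Σxy − (Σx)(Σy)/n = 1504.3 − 1348.45 = 155.85
b = Sxy/Sxx = 155.85/760.833333 = 0.204841
a = ȳ − b·x̄ = 7.45 − 0.204841·30.166667 = 1.270624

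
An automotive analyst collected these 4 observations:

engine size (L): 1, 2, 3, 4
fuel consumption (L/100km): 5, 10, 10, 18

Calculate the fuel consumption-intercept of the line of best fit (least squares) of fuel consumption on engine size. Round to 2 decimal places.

n = 4, Σx = 10, Σy = 43, Σxy = 127, Σx² = 30
Sxx = Σx² − (Σx)²/n = 30 − 25 = 5
Sxy = Σxy − (Σx)(Σy)/n = 127 − 107.5 = 19.5
b = Sxy/Sxx = 19.5/5 = 3.9
a = ȳ − b·x̄ = 10.75 − 3.9·2.5 = 1

1.00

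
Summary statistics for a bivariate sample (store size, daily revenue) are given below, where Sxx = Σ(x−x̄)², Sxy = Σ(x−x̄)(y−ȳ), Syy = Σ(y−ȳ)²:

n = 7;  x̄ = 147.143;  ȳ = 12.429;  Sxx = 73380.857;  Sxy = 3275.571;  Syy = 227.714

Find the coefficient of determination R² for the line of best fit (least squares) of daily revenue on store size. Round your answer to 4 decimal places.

0.6421

R² = Sxy²/(Sxx·Syy) = (3275.571)²/(73380.857·227.714) = 0.642098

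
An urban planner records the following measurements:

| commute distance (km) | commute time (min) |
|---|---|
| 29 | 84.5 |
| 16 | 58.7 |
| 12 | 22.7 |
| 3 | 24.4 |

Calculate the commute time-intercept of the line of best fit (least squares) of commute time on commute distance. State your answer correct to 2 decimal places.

n = 4, Σx = 60, Σy = 190.3, Σxy = 3735.3, Σx² = 1250
Sxx = Σx² − (Σx)²/n = 1250 − 900 = 350
Sxy = Σxy − (Σx)(Σy)/n = 3735.3 − 2854.5 = 880.8
b = Sxy/Sxx = 880.8/350 = 2.516571
a = ȳ − b·x̄ = 47.575 − 2.516571·15 = 9.826429

9.83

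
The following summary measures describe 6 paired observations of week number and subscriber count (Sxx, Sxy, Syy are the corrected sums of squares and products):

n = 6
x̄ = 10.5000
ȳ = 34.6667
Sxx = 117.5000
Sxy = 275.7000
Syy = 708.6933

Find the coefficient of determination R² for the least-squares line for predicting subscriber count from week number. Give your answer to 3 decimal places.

0.913

R² = Sxy²/(Sxx·Syy) = (275.7)²/(117.5·708.6933) = 0.912804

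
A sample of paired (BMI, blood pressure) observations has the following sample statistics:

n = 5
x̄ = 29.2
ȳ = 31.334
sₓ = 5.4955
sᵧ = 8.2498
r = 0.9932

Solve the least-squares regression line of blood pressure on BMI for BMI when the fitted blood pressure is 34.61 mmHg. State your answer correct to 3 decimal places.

31.397

b = r · sᵧ/sₓ = 0.9932 · 8.2498/5.4955 = 1.490984
a = ȳ − b·x̄ = 31.334 − 1.490984·29.2 = -12.202726
Set a + b·x = 34.61: x = (34.61 − (-12.202726)) / 1.490984 = 31.397207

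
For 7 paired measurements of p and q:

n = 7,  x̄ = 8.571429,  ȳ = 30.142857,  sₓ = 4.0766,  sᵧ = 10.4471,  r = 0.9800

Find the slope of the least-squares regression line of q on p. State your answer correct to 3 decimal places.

b = r · sᵧ/sₓ = 0.98 · 10.4471/4.0766 = 2.511445

2.511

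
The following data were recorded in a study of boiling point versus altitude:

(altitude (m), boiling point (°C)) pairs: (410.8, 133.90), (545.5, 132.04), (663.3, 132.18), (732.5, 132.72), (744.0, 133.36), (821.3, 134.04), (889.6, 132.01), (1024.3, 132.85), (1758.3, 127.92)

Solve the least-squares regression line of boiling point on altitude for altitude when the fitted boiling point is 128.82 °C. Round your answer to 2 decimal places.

n = 9, Σx = 7589.6, Σy = 1191.02, Σxy = 999669.313, Σx² = 7603117.26
Sxx = Σx² − (Σx)²/n = 7603117.26 − 6400225.351111 = 1202891.908889
Sxy = Σxy − (Σx)(Σy)/n = 999669.313 − 1004373.932444 = -4704.619444
b = Sxy/Sxx = -4704.619444/1202891.908889 = -0.003911
a = ȳ − b·x̄ = 132.335556 − (-0.003911)·843.288889 = 135.633735
Set a + b·x = 128.82: x = (128.82 − 135.633735) / (-0.003911) = 1742.157200

1742.16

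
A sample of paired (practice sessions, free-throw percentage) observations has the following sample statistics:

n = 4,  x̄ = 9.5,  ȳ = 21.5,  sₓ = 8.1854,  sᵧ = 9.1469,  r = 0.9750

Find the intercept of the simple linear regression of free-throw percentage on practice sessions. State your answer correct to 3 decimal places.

b = r · sᵧ/sₓ = 0.975 · 9.1469/8.1854 = 1.089529
a = ȳ − b·x̄ = 21.5 − 1.089529·9.5 = 11.149478

11.149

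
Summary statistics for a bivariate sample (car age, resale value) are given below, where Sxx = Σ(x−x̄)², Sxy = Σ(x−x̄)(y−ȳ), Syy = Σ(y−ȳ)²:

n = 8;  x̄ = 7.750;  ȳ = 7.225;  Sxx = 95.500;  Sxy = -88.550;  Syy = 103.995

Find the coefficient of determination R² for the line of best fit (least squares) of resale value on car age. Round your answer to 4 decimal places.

R² = Sxy²/(Sxx·Syy) = (-88.55)²/(95.5·103.995) = 0.789517

0.7895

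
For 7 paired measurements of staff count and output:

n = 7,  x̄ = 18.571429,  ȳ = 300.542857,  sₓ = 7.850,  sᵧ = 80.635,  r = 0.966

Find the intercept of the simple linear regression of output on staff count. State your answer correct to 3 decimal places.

b = r · sᵧ/sₓ = 0.966 · 80.635/7.85 = 9.922727
a = ȳ − b·x̄ = 300.542857 − 9.922727·18.571429 = 116.263630

116.264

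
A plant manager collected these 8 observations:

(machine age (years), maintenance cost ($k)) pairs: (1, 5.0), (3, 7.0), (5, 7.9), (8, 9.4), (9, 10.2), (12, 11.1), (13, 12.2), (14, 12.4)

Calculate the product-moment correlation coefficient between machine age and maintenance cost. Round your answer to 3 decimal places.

n = 8, Σx = 65, Σy = 75.2, Σxy = 697.9, Σx² = 689, Σy² = 754.62
Sxx = Σx² − (Σx)²/n = 689 − 528.125 = 160.875
Sxy = Σxy − (Σx)(Σy)/n = 697.9 − 611 = 86.9
Syy = Σy² − (Σy)²/n = 754.62 − 706.88 = 47.74
r = Sxy/√(Sxx·Syy) = 86.9/√(7680.1725) = 86.9/87.636593 = 0.991595

0.992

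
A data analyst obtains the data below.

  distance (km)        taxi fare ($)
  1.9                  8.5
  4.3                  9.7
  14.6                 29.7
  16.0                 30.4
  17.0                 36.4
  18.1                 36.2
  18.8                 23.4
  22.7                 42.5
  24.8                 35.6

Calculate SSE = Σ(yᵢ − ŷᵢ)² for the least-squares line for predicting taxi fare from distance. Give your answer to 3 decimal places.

n = 9, Σx = 138.2, Σy = 252.4, Σxy = 4539.45, Σx² = 2591.64, Σy² = 8229.16
Sxx = Σx² − (Σx)²/n = 2591.64 − 2122.137778 = 469.502222
Sxy = Σxy − (Σx)(Σy)/n = 4539.45 − 3875.742222 = 663.707778
Syy = Σy² − (Σy)²/n = 8229.16 − 7078.417778 = 1150.742222
b = Sxy/Sxx = 663.707778/469.502222 = 1.413641
SSE = Syy − b·Sxy = 1150.742222 − 1.413641·663.707778 = 212.497431

212.497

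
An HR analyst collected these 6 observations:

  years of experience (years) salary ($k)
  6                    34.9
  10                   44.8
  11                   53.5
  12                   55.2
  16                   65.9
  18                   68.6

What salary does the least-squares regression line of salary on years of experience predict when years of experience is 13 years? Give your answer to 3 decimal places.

n = 6, Σx = 73, Σy = 322.9, Σxy = 4197.5, Σx² = 981
Sxx = Σx² − (Σx)²/n = 981 − 888.166667 = 92.833333
Sxy = Σxy − (Σx)(Σy)/n = 4197.5 − 3928.616667 = 268.883333
b = Sxy/Sxx = 268.883333/92.833333 = 2.896409
a = ȳ − b·x̄ = 53.816667 − 2.896409·12.166667 = 18.577020
ŷ(13) = a + b·13 = 18.577020 + 2.896409·13 = 56.230341

56.230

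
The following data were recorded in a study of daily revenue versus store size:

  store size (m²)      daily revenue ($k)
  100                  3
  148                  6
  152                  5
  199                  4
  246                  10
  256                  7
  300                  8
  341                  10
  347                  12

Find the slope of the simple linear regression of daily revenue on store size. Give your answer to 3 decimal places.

n = 9, Σx = 2089, Σy = 65, Σxy = 16970, Σx² = 547351
Sxx = Σx² − (Σx)²/n = 547351 − 484880.111111 = 62470.888889
Sxy = Σxy − (Σx)(Σy)/n = 16970 − 15087.222222 = 1882.777778
b = Sxy/Sxx = 1882.777778/62470.888889 = 0.030138

0.030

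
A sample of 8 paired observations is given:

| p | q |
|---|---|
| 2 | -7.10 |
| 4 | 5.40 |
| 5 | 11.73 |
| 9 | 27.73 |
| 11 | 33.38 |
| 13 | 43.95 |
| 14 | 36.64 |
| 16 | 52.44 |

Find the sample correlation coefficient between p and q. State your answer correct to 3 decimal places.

n = 8, Σx = 74, Σy = 204.17, Σxy = 2606.15, Σx² = 868, Σy² = 8124.3859
Sxx = Σx² − (Σx)²/n = 868 − 684.5 = 183.5
Sxy = Σxy − (Σx)(Σy)/n = 2606.15 − 1888.5725 = 717.5775
Syy = Σy² − (Σy)²/n = 8124.3859 − 5210.673612 = 2913.712288
r = Sxy/√(Sxx·Syy) = 717.5775/√(534666.204756) = 717.5775/731.208729 = 0.981358

0.981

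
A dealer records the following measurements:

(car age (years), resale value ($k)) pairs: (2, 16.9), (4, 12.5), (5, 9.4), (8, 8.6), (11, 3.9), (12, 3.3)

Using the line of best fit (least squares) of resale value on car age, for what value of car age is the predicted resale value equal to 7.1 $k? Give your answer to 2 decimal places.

8.60

n = 6, Σx = 42, Σy = 54.6, Σxy = 282.1, Σx² = 374
Sxx = Σx² − (Σx)²/n = 374 − 294 = 80
Sxy = Σxy − (Σx)(Σy)/n = 282.1 − 382.2 = -100.1
b = Sxy/Sxx = -100.1/80 = -1.25125
a = ȳ − b·x̄ = 9.1 − (-1.25125)·7 = 17.85875
Set a + b·x = 7.1: x = (7.1 − 17.85875) / (-1.25125) = 8.598402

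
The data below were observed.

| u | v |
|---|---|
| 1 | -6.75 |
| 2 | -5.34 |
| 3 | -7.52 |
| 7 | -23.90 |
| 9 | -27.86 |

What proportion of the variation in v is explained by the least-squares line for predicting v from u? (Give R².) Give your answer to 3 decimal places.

n = 5, Σx = 22, Σy = -71.37, Σxy = -458.03, Σx² = 144, Σy² = 1478.0181
Sxx = Σx² − (Σx)²/n = 144 − 96.8 = 47.2
Sxy = Σxy − (Σx)(Σy)/n = -458.03 − (-314.028) = -144.002
Syy = Σy² − (Σy)²/n = 1478.0181 − 1018.73538 = 459.28272
R² = Sxy²/(Sxx·Syy) = (-144.002)²/(47.2·459.28272) = 0.956566

0.957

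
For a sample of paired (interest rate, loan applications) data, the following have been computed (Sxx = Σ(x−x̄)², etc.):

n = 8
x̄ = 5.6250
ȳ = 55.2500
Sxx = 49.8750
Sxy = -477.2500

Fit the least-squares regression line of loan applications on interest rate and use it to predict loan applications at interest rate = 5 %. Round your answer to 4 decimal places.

b = Sxy/Sxx = -477.25/49.875 = -9.568922
a = ȳ − b·x̄ = 55.25 − (-9.568922)·5.625 = 109.075188
ŷ(5) = a + b·5 = 109.075188 + (-9.568922)·5 = 61.230576

61.2306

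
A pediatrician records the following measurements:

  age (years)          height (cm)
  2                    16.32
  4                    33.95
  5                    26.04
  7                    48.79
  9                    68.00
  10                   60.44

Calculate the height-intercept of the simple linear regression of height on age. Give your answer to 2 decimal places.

n = 6, Σx = 37, Σy = 253.54, Σxy = 1856.57, Σx² = 275
Sxx = Σx² − (Σx)²/n = 275 − 228.166667 = 46.833333
Sxy = Σxy − (Σx)(Σy)/n = 1856.57 − 1563.496667 = 293.073333
b = Sxy/Sxx = 293.073333/46.833333 = 6.257794
a = ȳ − b·x̄ = 42.256667 − 6.257794·6.166667 = 3.666940

3.67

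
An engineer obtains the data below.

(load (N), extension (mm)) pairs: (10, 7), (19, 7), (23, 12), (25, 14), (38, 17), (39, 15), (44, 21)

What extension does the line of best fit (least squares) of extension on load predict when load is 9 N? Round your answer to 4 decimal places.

5.8399

n = 7, Σx = 198, Σy = 93, Σxy = 2984, Σx² = 6516
Sxx = Σx² − (Σx)²/n = 6516 − 5600.571429 = 915.428571
Sxy = Σxy − (Σx)(Σy)/n = 2984 − 2630.571429 = 353.428571
b = Sxy/Sxx = 353.428571/915.428571 = 0.386080
a = ȳ − b·x̄ = 13.285714 − 0.386080·28.285714 = 2.365169
ŷ(9) = a + b·9 = 2.365169 + 0.386080·9 = 5.839888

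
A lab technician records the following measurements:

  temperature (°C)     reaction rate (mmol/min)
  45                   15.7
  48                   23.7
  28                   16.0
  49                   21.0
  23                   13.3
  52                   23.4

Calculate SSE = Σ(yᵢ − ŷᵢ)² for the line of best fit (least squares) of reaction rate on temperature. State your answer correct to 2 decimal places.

29.21

n = 6, Σx = 245, Σy = 113.1, Σxy = 4843.8, Σx² = 10747, Σy² = 2229.63
Sxx = Σx² − (Σx)²/n = 10747 − 10004.166667 = 742.833333
Sxy = Σxy − (Σx)(Σy)/n = 4843.8 − 4618.25 = 225.55
Syy = Σy² − (Σy)²/n = 2229.63 − 2131.935 = 97.695
b = Sxy/Sxx = 225.55/742.833333 = 0.303635
SSE = Syy − b·Sxy = 97.695 − 0.303635·225.55 = 29.210186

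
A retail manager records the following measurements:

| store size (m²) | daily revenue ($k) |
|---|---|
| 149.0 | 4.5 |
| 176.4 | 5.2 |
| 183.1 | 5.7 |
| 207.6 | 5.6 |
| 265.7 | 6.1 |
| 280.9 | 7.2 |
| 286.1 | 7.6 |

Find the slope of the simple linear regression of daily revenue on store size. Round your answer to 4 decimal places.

n = 7, Σx = 1548.8, Σy = 41.9, Σxy = 9611.62, Σx² = 361295.84
Sxx = Σx² − (Σx)²/n = 361295.84 − 342683.062857 = 18612.777143
Sxy = Σxy − (Σx)(Σy)/n = 9611.62 − 9270.674286 = 340.945714
b = Sxy/Sxx = 340.945714/18612.777143 = 0.018318

0.0183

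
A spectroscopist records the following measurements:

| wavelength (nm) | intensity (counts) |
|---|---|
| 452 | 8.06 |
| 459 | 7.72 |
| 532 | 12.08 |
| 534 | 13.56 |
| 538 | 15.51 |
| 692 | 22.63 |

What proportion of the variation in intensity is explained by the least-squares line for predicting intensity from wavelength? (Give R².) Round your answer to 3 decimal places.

n = 6, Σx = 3207, Σy = 79.56, Σxy = 44858.54, Σx² = 1751473, Σy² = 1207.039
Sxx = Σx² − (Σx)²/n = 1751473 − 1714141.5 = 37331.5
Sxy = Σxy − (Σx)(Σy)/n = 44858.54 − 42524.82 = 2333.72
Syy = Σy² − (Σy)²/n = 1207.039 − 1054.9656 = 152.0734
R² = Sxy²/(Sxx·Syy) = (2333.72)²/(37331.5·152.0734) = 0.959332

0.959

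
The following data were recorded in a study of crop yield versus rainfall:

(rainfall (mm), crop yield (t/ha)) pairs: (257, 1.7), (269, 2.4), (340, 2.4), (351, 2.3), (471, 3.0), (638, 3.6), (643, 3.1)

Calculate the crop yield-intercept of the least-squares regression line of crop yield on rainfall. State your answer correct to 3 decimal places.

1.155

n = 7, Σx = 2969, Σy = 18.5, Σxy = 8408.9, Σx² = 1419545
Sxx = Σx² − (Σx)²/n = 1419545 − 1259280.142857 = 160264.857143
Sxy = Σxy − (Σx)(Σy)/n = 8408.9 − 7846.642857 = 562.257143
b = Sxy/Sxx = 562.257143/160264.857143 = 0.003508
a = ȳ − b·x̄ = 2.642857 − 0.003508·424.142857 = 1.154837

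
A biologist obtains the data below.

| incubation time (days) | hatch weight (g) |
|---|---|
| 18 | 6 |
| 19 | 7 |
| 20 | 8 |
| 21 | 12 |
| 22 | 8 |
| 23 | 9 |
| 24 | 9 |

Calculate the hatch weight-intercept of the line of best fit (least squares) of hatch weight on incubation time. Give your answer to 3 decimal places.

n = 7, Σx = 147, Σy = 59, Σxy = 1252, Σx² = 3115
Sxx = Σx² − (Σx)²/n = 3115 − 3087 = 28
Sxy = Σxy − (Σx)(Σy)/n = 1252 − 1239 = 13
b = Sxy/Sxx = 13/28 = 0.464286
a = ȳ − b·x̄ = 8.428571 − 0.464286·21 = -1.321429

-1.321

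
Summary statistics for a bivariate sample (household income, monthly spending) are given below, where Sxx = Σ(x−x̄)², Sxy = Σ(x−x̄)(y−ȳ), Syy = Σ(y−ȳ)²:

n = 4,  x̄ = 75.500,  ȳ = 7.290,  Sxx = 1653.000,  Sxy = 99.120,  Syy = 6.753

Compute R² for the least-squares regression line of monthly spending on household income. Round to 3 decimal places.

0.880

R² = Sxy²/(Sxx·Syy) = (99.12)²/(1653·6.753) = 0.880142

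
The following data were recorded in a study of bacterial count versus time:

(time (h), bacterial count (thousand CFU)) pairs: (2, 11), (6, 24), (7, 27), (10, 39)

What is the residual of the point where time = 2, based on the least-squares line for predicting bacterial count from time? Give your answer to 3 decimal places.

n = 4, Σx = 25, Σy = 101, Σxy = 745, Σx² = 189
Sxx = Σx² − (Σx)²/n = 189 − 156.25 = 32.75
Sxy = Σxy − (Σx)(Σy)/n = 745 − 631.25 = 113.75
b = Sxy/Sxx = 113.75/32.75 = 3.473282
a = ȳ − b·x̄ = 25.25 − 3.473282·6.25 = 3.541985
ŷ(2) = 3.541985 + 3.473282·2 = 10.488550
residual = y − ŷ = 11 − 10.488550 = 0.511450

0.511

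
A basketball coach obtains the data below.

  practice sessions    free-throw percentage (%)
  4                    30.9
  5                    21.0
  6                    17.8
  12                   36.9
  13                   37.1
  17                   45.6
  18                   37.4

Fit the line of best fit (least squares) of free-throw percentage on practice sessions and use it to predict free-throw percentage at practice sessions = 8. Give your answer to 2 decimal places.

n = 7, Σx = 75, Σy = 226.7, Σxy = 2708.9, Σx² = 1003
Sxx = Σx² − (Σx)²/n = 1003 − 803.571429 = 199.428571
Sxy = Σxy − (Σx)(Σy)/n = 2708.9 − 2428.928571 = 279.971429
b = Sxy/Sxx = 279.971429/199.428571 = 1.403868
a = ȳ − b·x̄ = 32.385714 − 1.403868·10.714286 = 17.344269
ŷ(8) = a + b·8 = 17.344269 + 1.403868·8 = 28.575215

28.58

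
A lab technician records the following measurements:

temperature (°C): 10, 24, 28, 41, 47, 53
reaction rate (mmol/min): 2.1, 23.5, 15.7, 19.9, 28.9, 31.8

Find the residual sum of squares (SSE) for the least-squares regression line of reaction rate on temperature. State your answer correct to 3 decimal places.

121.644

n = 6, Σx = 203, Σy = 121.9, Σxy = 4884.2, Σx² = 8159, Σy² = 3045.61
Sxx = Σx² − (Σx)²/n = 8159 − 6868.166667 = 1290.833333
Sxy = Σxy − (Σx)(Σy)/n = 4884.2 − 4124.283333 = 759.916667
Syy = Σy² − (Σy)²/n = 3045.61 − 2476.601667 = 569.008333
b = Sxy/Sxx = 759.916667/1290.833333 = 0.588702
SSE = Syy − b·Sxy = 569.008333 − 0.588702·759.916667 = 121.643577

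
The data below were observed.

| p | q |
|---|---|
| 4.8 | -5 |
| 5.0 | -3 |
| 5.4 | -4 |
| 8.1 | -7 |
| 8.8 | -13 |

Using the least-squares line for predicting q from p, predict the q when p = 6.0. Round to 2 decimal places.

n = 5, Σx = 32.1, Σy = -32, Σxy = -231.7, Σx² = 220.25
Sxx = Σx² − (Σx)²/n = 220.25 − 206.082 = 14.168
Sxy = Σxy − (Σx)(Σy)/n = -231.7 − (-205.44) = -26.26
b = Sxy/Sxx = -26.26/14.168 = -1.853473
a = ȳ − b·x̄ = -6.4 − (-1.853473)·6.42 = 5.499294
ŷ(6.0) = a + b·6.0 = 5.499294 + (-1.853473)·6 = -5.621542

-5.62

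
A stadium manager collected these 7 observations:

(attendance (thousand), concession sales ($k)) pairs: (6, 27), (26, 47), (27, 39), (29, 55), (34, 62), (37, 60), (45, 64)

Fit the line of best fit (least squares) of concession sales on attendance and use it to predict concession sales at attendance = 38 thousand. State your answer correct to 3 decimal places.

n = 7, Σx = 204, Σy = 354, Σxy = 11240, Σx² = 6832
Sxx = Σx² − (Σx)²/n = 6832 − 5945.142857 = 886.857143
Sxy = Σxy − (Σx)(Σy)/n = 11240 − 10316.571429 = 923.428571
b = Sxy/Sxx = 923.428571/886.857143 = 1.041237
a = ȳ − b·x̄ = 50.571429 − 1.041237·29.142857 = 20.226804
ŷ(38) = a + b·38 = 20.226804 + 1.041237·38 = 59.793814

59.794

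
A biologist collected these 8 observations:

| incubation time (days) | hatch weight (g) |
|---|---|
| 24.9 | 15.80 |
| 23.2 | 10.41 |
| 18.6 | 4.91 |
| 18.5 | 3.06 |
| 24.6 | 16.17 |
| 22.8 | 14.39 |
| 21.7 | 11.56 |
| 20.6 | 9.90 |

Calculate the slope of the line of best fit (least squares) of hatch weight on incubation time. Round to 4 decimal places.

n = 8, Σx = 174.9, Σy = 86.2, Σxy = 1963.534, Σx² = 3866.71
Sxx = Σx² − (Σx)²/n = 3866.71 − 3823.75125 = 42.95875
Sxy = Σxy − (Σx)(Σy)/n = 1963.534 − 1884.5475 = 78.9865
b = Sxy/Sxx = 78.9865/42.95875 = 1.838659

1.8387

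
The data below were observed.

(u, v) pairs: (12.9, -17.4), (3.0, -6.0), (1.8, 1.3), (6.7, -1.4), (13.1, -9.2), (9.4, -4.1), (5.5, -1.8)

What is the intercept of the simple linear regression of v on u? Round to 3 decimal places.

n = 7, Σx = 52.4, Σy = -38.6, Σxy = -418.46, Σx² = 513.76
Sxx = Σx² − (Σx)²/n = 513.76 − 392.251429 = 121.508571
Sxy = Σxy − (Σx)(Σy)/n = -418.46 − (-288.948571) = -129.511429
b = Sxy/Sxx = -129.511429/121.508571 = -1.065862
a = ȳ − b·x̄ = -5.514286 − (-1.065862)·7.485714 = 2.464456

2.464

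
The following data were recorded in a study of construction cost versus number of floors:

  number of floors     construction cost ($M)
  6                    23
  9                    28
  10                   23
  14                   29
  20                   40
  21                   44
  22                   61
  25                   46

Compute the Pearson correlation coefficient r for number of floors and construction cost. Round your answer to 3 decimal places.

0.872

n = 8, Σx = 127, Σy = 294, Σxy = 5242, Σx² = 2363, Σy² = 12056
Sxx = Σx² − (Σx)²/n = 2363 − 2016.125 = 346.875
Sxy = Σxy − (Σx)(Σy)/n = 5242 − 4667.25 = 574.75
Syy = Σy² − (Σy)²/n = 12056 − 10804.5 = 1251.5
r = Sxy/√(Sxx·Syy) = 574.75/√(434114.0625) = 574.75/658.873328 = 0.872322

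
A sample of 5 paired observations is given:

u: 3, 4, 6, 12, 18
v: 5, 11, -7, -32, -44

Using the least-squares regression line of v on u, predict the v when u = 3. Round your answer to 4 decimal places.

n = 5, Σx = 43, Σy = -67, Σxy = -1159, Σx² = 529
Sxx = Σx² − (Σx)²/n = 529 − 369.8 = 159.2
Sxy = Σxy − (Σx)(Σy)/n = -1159 − (-576.2) = -582.8
b = Sxy/Sxx = -582.8/159.2 = -3.660804
a = ȳ − b·x̄ = -13.4 − (-3.660804)·8.6 = 18.082915
ŷ(3) = a + b·3 = 18.082915 + (-3.660804)·3 = 7.100503

7.1005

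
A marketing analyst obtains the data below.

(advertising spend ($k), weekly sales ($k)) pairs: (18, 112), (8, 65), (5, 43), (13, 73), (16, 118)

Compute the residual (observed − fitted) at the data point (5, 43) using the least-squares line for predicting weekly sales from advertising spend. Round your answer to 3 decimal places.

n = 5, Σx = 60, Σy = 411, Σxy = 5588, Σx² = 838
Sxx = Σx² − (Σx)²/n = 838 − 720 = 118
Sxy = Σxy − (Σx)(Σy)/n = 5588 − 4932 = 656
b = Sxy/Sxx = 656/118 = 5.559322
a = ȳ − b·x̄ = 82.2 − 5.559322·12 = 15.488136
ŷ(5) = 15.488136 + 5.559322·5 = 43.284746
residual = y − ŷ = 43 − 43.284746 = -0.284746

-0.285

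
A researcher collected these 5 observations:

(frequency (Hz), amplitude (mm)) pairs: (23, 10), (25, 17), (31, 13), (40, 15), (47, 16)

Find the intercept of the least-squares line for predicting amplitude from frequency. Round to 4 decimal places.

n = 5, Σx = 166, Σy = 71, Σxy = 2410, Σx² = 5924
Sxx = Σx² − (Σx)²/n = 5924 − 5511.2 = 412.8
Sxy = Σxy − (Σx)(Σy)/n = 2410 − 2357.2 = 52.8
b = Sxy/Sxx = 52.8/412.8 = 0.127907
a = ȳ − b·x̄ = 14.2 − 0.127907·33.2 = 9.953488

9.9535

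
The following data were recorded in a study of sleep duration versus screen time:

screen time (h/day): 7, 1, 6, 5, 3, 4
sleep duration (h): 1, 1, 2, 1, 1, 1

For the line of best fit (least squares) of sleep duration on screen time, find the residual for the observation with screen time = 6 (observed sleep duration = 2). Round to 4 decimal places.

n = 6, Σx = 26, Σy = 7, Σxy = 32, Σx² = 136
Sxx = Σx² − (Σx)²/n = 136 − 112.666667 = 23.333333
Sxy = Σxy − (Σx)(Σy)/n = 32 − 30.333333 = 1.666667
b = Sxy/Sxx = 1.666667/23.333333 = 0.071429
a = ȳ − b·x̄ = 1.166667 − 0.071429·4.333333 = 0.857143
ŷ(6) = 0.857143 + 0.071429·6 = 1.285714
residual = y − ŷ = 2 − 1.285714 = 0.714286

0.7143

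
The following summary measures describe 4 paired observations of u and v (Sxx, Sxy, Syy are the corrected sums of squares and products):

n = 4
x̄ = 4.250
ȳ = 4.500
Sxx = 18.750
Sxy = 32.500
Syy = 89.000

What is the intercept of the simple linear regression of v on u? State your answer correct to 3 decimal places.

-2.867

b = Sxy/Sxx = 32.5/18.75 = 1.733333
a = ȳ − b·x̄ = 4.5 − 1.733333·4.25 = -2.866667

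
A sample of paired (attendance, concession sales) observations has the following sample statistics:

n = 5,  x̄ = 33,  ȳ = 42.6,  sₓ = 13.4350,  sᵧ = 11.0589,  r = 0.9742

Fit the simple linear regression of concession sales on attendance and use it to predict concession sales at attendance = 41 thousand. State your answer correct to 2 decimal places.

b = r · sᵧ/sₓ = 0.9742 · 11.0589/13.435 = 0.801904
a = ȳ − b·x̄ = 42.6 − 0.801904·33 = 16.137168
ŷ(41) = a + b·41 = 16.137168 + 0.801904·41 = 49.015232

49.02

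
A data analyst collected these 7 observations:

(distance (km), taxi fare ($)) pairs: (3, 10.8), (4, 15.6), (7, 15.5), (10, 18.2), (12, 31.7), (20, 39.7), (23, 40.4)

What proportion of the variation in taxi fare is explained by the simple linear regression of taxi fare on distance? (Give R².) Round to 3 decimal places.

n = 7, Σx = 79, Σy = 171.9, Σxy = 2488.9, Σx² = 1247, Σy² = 5144.63
Sxx = Σx² − (Σx)²/n = 1247 − 891.571429 = 355.428571
Sxy = Σxy − (Σx)(Σy)/n = 2488.9 − 1940.014286 = 548.885714
Syy = Σy² − (Σy)²/n = 5144.63 − 4221.372857 = 923.257143
R² = Sxy²/(Sxx·Syy) = (548.885714)²/(355.428571·923.257143) = 0.918098

0.918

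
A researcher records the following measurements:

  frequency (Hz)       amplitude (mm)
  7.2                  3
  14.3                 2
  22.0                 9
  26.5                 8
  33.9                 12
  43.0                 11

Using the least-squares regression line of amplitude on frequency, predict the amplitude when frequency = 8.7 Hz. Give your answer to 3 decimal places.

n = 6, Σx = 146.9, Σy = 45, Σxy = 1340, Σx² = 4440.79
Sxx = Σx² − (Σx)²/n = 4440.79 − 3596.601667 = 844.188333
Sxy = Σxy − (Σx)(Σy)/n = 1340 − 1101.75 = 238.25
b = Sxy/Sxx = 238.25/844.188333 = 0.282224
a = ȳ − b·x̄ = 7.5 − 0.282224·24.483333 = 0.590222
ŷ(8.7) = a + b·8.7 = 0.590222 + 0.282224·8.7 = 3.045568

3.046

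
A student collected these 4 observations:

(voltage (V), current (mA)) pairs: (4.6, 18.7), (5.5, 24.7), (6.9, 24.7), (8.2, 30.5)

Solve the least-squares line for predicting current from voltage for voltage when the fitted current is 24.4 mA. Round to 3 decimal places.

6.212

n = 4, Σx = 25.2, Σy = 98.6, Σxy = 642.4, Σx² = 166.26
Sxx = Σx² − (Σx)²/n = 166.26 − 158.76 = 7.5
Sxy = Σxy − (Σx)(Σy)/n = 642.4 − 621.18 = 21.22
b = Sxy/Sxx = 21.22/7.5 = 2.829333
a = ȳ − b·x̄ = 24.65 − 2.829333·6.3 = 6.8252
Set a + b·x = 24.4: x = (24.4 − 6.8252) / 2.829333 = 6.211640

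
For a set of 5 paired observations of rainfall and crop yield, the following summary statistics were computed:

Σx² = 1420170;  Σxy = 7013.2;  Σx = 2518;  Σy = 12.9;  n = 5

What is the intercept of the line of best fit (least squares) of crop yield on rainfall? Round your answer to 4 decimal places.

Sxx = Σx² − (Σx)²/n = 1420170 − 1268064.8 = 152105.2
Sxy = Σxy − (Σx)(Σy)/n = 7013.2 − 6496.44 = 516.76
b = Sxy/Sxx = 516.76/152105.2 = 0.003397
a = ȳ − b·x̄ = 2.58 − 0.003397·503.6 = 0.869077

0.8691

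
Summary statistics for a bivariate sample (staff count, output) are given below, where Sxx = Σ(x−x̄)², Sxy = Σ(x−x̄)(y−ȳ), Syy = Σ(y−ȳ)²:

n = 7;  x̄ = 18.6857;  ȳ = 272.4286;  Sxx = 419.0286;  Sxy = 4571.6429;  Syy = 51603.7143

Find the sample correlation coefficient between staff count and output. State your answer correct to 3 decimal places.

r = Sxy/√(Sxx·Syy) = 4571.6429/√(21623432.157929) = 4571.6429/4650.100231 = 0.983128

0.983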